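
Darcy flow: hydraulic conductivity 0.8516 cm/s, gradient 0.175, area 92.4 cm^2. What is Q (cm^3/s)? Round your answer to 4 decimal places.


Step 1: Apply Darcy's law: Q = K * i * A
Step 2: Q = 0.8516 * 0.175 * 92.4
Step 3: Q = 13.7704 cm^3/s

13.7704


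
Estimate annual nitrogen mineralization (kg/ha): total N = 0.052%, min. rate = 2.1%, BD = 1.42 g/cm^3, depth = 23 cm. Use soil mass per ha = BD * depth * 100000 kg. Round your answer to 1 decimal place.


Step 1: Soil mass per ha = BD * depth * 100000 = 1.42 * 23 * 100000 = 3266000 kg
Step 2: Total N pool = soil mass * N%/100 = 3266000 * 0.052/100 = 1698.32 kg/ha
Step 3: N mineralized = N pool * rate%/100 = 1698.32 * 2.1/100 = 35.7 kg/ha/yr

35.7


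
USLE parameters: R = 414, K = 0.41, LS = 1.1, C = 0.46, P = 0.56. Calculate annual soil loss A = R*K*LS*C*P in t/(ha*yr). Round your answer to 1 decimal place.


Step 1: A = R * K * LS * C * P
Step 2: R * K = 414 * 0.41 = 169.74
Step 3: (R*K) * LS = 169.74 * 1.1 = 186.714
Step 4: * C * P = 186.714 * 0.46 * 0.56 = 48.1
Step 5: A = 48.1 t/(ha*yr)

48.1


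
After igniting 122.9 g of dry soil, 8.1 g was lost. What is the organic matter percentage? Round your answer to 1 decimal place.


Step 1: OM% = 100 * LOI / sample mass
Step 2: OM = 100 * 8.1 / 122.9
Step 3: OM = 6.6%

6.6


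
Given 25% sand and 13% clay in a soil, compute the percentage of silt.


Step 1: sand + silt + clay = 100%
Step 2: silt = 100 - sand - clay
Step 3: silt = 100 - 25 - 13
Step 4: silt = 62%

62


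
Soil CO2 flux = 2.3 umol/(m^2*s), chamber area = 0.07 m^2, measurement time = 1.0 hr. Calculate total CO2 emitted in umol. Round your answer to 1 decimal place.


Step 1: Convert time to seconds: 1.0 hr * 3600 = 3600.0 s
Step 2: Total = flux * area * time_s
Step 3: Total = 2.3 * 0.07 * 3600.0
Step 4: Total = 579.6 umol

579.6


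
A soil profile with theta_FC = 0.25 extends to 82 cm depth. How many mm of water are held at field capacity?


Step 1: Water (mm) = theta_FC * depth (cm) * 10
Step 2: Water = 0.25 * 82 * 10
Step 3: Water = 205.0 mm

205.0


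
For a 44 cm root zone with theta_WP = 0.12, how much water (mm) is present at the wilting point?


Step 1: Water (mm) = theta_WP * depth * 10
Step 2: Water = 0.12 * 44 * 10
Step 3: Water = 52.8 mm

52.8


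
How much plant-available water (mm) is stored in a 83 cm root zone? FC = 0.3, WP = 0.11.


Step 1: Available water = (FC - WP) * depth * 10
Step 2: AW = (0.3 - 0.11) * 83 * 10
Step 3: AW = 0.19 * 83 * 10
Step 4: AW = 157.7 mm

157.7


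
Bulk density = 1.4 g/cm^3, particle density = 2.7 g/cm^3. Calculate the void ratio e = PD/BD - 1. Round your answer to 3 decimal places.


Step 1: e = PD / BD - 1
Step 2: e = 2.7 / 1.4 - 1
Step 3: e = 1.92857 - 1
Step 4: e = 0.929

0.929


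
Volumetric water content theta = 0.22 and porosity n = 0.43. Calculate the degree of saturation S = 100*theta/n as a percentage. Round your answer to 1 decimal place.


Step 1: S = 100 * theta_v / n
Step 2: S = 100 * 0.22 / 0.43
Step 3: S = 51.2%

51.2


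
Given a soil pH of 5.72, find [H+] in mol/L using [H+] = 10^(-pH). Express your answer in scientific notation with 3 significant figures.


Step 1: [H+] = 10^(-pH)
Step 2: [H+] = 10^(-5.72)
Step 3: [H+] = 1.91e-06 mol/L

1.91e-06


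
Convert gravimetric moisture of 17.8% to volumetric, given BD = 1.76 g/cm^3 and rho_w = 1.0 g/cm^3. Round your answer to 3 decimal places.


Step 1: theta = (w / 100) * BD / rho_w
Step 2: theta = (17.8 / 100) * 1.76 / 1.0
Step 3: theta = 0.178 * 1.76
Step 4: theta = 0.313

0.313


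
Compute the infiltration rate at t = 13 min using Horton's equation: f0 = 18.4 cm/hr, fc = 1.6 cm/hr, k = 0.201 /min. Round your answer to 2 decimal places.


Step 1: f = fc + (f0 - fc) * exp(-k * t)
Step 2: exp(-0.201 * 13) = 0.073314
Step 3: f = 1.6 + (18.4 - 1.6) * 0.073314
Step 4: f = 1.6 + 16.8 * 0.073314
Step 5: f = 2.83 cm/hr

2.83


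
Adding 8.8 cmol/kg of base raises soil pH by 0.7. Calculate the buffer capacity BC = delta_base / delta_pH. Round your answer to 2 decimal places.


Step 1: BC = change in base / change in pH
Step 2: BC = 8.8 / 0.7
Step 3: BC = 12.57 cmol/(kg*pH unit)

12.57


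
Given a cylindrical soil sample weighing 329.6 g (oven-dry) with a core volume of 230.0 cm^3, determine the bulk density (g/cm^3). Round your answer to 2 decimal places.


Step 1: Identify the formula: BD = dry mass / volume
Step 2: Substitute values: BD = 329.6 / 230.0
Step 3: BD = 1.43 g/cm^3

1.43


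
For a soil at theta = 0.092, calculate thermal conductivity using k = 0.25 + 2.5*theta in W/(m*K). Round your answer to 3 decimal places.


Step 1: k = 0.25 + 2.5 * theta
Step 2: k = 0.25 + 2.5 * 0.092
Step 3: k = 0.25 + 0.23
Step 4: k = 0.48 W/(m*K)

0.48


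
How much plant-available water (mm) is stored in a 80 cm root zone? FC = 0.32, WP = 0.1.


Step 1: Available water = (FC - WP) * depth * 10
Step 2: AW = (0.32 - 0.1) * 80 * 10
Step 3: AW = 0.22 * 80 * 10
Step 4: AW = 176.0 mm

176.0


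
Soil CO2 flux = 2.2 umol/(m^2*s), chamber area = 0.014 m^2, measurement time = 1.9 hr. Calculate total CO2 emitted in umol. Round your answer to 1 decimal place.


Step 1: Convert time to seconds: 1.9 hr * 3600 = 6840.0 s
Step 2: Total = flux * area * time_s
Step 3: Total = 2.2 * 0.014 * 6840.0
Step 4: Total = 210.7 umol

210.7


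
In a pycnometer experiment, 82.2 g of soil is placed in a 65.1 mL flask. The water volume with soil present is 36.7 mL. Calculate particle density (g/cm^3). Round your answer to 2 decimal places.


Step 1: Volume of solids = flask volume - water volume with soil
Step 2: V_solids = 65.1 - 36.7 = 28.4 mL
Step 3: Particle density = mass / V_solids = 82.2 / 28.4 = 2.89 g/cm^3

2.89


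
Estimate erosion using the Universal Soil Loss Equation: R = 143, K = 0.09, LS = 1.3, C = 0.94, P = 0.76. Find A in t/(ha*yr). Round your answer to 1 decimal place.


Step 1: A = R * K * LS * C * P
Step 2: R * K = 143 * 0.09 = 12.87
Step 3: (R*K) * LS = 12.87 * 1.3 = 16.731
Step 4: * C * P = 16.731 * 0.94 * 0.76 = 12.0
Step 5: A = 12.0 t/(ha*yr)

12.0


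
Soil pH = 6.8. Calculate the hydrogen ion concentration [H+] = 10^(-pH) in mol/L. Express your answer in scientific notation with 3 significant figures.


Step 1: [H+] = 10^(-pH)
Step 2: [H+] = 10^(-6.8)
Step 3: [H+] = 1.58e-07 mol/L

1.58e-07


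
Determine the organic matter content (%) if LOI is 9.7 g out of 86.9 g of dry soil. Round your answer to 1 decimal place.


Step 1: OM% = 100 * LOI / sample mass
Step 2: OM = 100 * 9.7 / 86.9
Step 3: OM = 11.2%

11.2


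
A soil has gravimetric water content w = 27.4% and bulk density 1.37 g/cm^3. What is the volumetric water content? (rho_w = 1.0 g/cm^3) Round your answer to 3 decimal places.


Step 1: theta = (w / 100) * BD / rho_w
Step 2: theta = (27.4 / 100) * 1.37 / 1.0
Step 3: theta = 0.274 * 1.37
Step 4: theta = 0.375

0.375


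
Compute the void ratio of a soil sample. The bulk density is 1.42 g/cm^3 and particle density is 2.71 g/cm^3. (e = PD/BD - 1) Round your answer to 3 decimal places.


Step 1: e = PD / BD - 1
Step 2: e = 2.71 / 1.42 - 1
Step 3: e = 1.90845 - 1
Step 4: e = 0.908

0.908


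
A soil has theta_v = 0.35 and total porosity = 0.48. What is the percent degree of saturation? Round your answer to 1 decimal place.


Step 1: S = 100 * theta_v / n
Step 2: S = 100 * 0.35 / 0.48
Step 3: S = 72.9%

72.9


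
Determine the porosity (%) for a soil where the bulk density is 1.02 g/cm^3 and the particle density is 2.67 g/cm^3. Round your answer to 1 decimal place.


Step 1: Formula: n = 100 * (1 - BD / PD)
Step 2: n = 100 * (1 - 1.02 / 2.67)
Step 3: n = 100 * (1 - 0.38202)
Step 4: n = 61.8%

61.8


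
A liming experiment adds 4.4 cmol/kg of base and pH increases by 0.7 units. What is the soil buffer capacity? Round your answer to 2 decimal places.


Step 1: BC = change in base / change in pH
Step 2: BC = 4.4 / 0.7
Step 3: BC = 6.29 cmol/(kg*pH unit)

6.29


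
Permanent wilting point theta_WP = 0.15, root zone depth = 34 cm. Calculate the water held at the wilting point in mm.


Step 1: Water (mm) = theta_WP * depth * 10
Step 2: Water = 0.15 * 34 * 10
Step 3: Water = 51.0 mm

51.0


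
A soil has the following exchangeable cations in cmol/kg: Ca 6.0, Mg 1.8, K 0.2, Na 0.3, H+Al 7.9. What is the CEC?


Step 1: CEC = Ca + Mg + K + Na + (H+Al)
Step 2: CEC = 6.0 + 1.8 + 0.2 + 0.3 + 7.9
Step 3: CEC = 16.2 cmol/kg

16.2


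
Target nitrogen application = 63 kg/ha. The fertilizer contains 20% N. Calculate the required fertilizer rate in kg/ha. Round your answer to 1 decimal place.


Step 1: Fertilizer rate = target N / (N content / 100)
Step 2: Rate = 63 / (20 / 100)
Step 3: Rate = 63 / 0.2
Step 4: Rate = 315.0 kg/ha

315.0


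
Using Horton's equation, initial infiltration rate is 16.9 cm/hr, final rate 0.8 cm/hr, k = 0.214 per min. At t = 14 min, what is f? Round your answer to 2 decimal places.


Step 1: f = fc + (f0 - fc) * exp(-k * t)
Step 2: exp(-0.214 * 14) = 0.049987
Step 3: f = 0.8 + (16.9 - 0.8) * 0.049987
Step 4: f = 0.8 + 16.1 * 0.049987
Step 5: f = 1.6 cm/hr

1.6


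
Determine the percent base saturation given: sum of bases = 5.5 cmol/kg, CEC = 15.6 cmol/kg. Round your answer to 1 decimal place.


Step 1: BS = 100 * (sum of bases) / CEC
Step 2: BS = 100 * 5.5 / 15.6
Step 3: BS = 35.3%

35.3


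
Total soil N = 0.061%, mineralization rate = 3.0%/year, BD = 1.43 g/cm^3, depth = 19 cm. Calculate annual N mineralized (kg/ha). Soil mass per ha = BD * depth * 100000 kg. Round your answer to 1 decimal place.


Step 1: Soil mass per ha = BD * depth * 100000 = 1.43 * 19 * 100000 = 2717000 kg
Step 2: Total N pool = soil mass * N%/100 = 2717000 * 0.061/100 = 1657.37 kg/ha
Step 3: N mineralized = N pool * rate%/100 = 1657.37 * 3.0/100 = 49.7 kg/ha/yr

49.7


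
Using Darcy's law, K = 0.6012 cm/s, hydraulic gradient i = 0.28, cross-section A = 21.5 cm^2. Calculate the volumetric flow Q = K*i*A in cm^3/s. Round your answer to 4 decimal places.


Step 1: Apply Darcy's law: Q = K * i * A
Step 2: Q = 0.6012 * 0.28 * 21.5
Step 3: Q = 3.6192 cm^3/s

3.6192


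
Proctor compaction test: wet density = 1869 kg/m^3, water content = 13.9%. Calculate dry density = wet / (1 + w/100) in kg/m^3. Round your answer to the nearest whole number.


Step 1: Dry density = wet density / (1 + w/100)
Step 2: Dry density = 1869 / (1 + 13.9/100)
Step 3: Dry density = 1869 / 1.139
Step 4: Dry density = 1641 kg/m^3

1641


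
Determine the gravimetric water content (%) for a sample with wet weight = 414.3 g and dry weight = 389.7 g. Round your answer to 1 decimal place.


Step 1: Water mass = wet - dry = 414.3 - 389.7 = 24.6 g
Step 2: w = 100 * water mass / dry mass
Step 3: w = 100 * 24.6 / 389.7 = 6.3%

6.3


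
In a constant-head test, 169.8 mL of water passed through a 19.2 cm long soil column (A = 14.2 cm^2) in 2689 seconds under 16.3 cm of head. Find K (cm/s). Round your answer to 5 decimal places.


Step 1: K = Q * L / (A * t * h)
Step 2: Numerator = 169.8 * 19.2 = 3260.16
Step 3: Denominator = 14.2 * 2689 * 16.3 = 622395.94
Step 4: K = 3260.16 / 622395.94 = 0.00524 cm/s

0.00524


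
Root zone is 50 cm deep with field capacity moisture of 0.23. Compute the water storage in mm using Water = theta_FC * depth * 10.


Step 1: Water (mm) = theta_FC * depth (cm) * 10
Step 2: Water = 0.23 * 50 * 10
Step 3: Water = 115.0 mm

115.0


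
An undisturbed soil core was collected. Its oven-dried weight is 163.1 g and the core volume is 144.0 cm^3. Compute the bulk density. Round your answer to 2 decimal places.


Step 1: Identify the formula: BD = dry mass / volume
Step 2: Substitute values: BD = 163.1 / 144.0
Step 3: BD = 1.13 g/cm^3

1.13


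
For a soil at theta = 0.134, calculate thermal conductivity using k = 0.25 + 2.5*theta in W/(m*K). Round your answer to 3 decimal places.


Step 1: k = 0.25 + 2.5 * theta
Step 2: k = 0.25 + 2.5 * 0.134
Step 3: k = 0.25 + 0.335
Step 4: k = 0.585 W/(m*K)

0.585


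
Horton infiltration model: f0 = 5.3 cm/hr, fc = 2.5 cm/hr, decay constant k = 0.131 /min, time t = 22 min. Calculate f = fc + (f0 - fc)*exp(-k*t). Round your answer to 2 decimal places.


Step 1: f = fc + (f0 - fc) * exp(-k * t)
Step 2: exp(-0.131 * 22) = 0.056023
Step 3: f = 2.5 + (5.3 - 2.5) * 0.056023
Step 4: f = 2.5 + 2.8 * 0.056023
Step 5: f = 2.66 cm/hr

2.66


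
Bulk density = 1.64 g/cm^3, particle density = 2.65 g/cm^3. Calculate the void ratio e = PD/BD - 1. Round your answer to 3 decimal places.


Step 1: e = PD / BD - 1
Step 2: e = 2.65 / 1.64 - 1
Step 3: e = 1.61585 - 1
Step 4: e = 0.616

0.616


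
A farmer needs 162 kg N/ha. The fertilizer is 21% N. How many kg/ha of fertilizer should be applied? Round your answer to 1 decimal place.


Step 1: Fertilizer rate = target N / (N content / 100)
Step 2: Rate = 162 / (21 / 100)
Step 3: Rate = 162 / 0.21
Step 4: Rate = 771.4 kg/ha

771.4


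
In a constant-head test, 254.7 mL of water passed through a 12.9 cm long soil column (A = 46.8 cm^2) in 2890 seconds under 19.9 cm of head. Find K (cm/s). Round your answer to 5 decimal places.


Step 1: K = Q * L / (A * t * h)
Step 2: Numerator = 254.7 * 12.9 = 3285.63
Step 3: Denominator = 46.8 * 2890 * 19.9 = 2691514.8
Step 4: K = 3285.63 / 2691514.8 = 0.00122 cm/s

0.00122


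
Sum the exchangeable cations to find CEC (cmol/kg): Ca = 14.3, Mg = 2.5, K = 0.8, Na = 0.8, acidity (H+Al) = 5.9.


Step 1: CEC = Ca + Mg + K + Na + (H+Al)
Step 2: CEC = 14.3 + 2.5 + 0.8 + 0.8 + 5.9
Step 3: CEC = 24.3 cmol/kg

24.3


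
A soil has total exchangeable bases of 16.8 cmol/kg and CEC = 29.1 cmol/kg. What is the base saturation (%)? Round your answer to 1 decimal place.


Step 1: BS = 100 * (sum of bases) / CEC
Step 2: BS = 100 * 16.8 / 29.1
Step 3: BS = 57.7%

57.7


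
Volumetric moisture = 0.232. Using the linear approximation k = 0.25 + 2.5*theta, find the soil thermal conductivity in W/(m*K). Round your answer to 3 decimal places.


Step 1: k = 0.25 + 2.5 * theta
Step 2: k = 0.25 + 2.5 * 0.232
Step 3: k = 0.25 + 0.58
Step 4: k = 0.83 W/(m*K)

0.83


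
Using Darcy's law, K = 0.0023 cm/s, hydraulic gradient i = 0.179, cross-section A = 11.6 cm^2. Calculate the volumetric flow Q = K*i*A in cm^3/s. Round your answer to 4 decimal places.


Step 1: Apply Darcy's law: Q = K * i * A
Step 2: Q = 0.0023 * 0.179 * 11.6
Step 3: Q = 0.0048 cm^3/s

0.0048


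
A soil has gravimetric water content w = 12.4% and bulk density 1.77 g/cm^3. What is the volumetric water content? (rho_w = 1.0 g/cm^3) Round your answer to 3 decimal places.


Step 1: theta = (w / 100) * BD / rho_w
Step 2: theta = (12.4 / 100) * 1.77 / 1.0
Step 3: theta = 0.124 * 1.77
Step 4: theta = 0.219

0.219


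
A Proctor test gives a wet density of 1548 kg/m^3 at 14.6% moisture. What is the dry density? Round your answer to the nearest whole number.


Step 1: Dry density = wet density / (1 + w/100)
Step 2: Dry density = 1548 / (1 + 14.6/100)
Step 3: Dry density = 1548 / 1.146
Step 4: Dry density = 1351 kg/m^3

1351


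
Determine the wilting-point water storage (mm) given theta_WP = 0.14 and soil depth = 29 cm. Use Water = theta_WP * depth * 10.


Step 1: Water (mm) = theta_WP * depth * 10
Step 2: Water = 0.14 * 29 * 10
Step 3: Water = 40.6 mm

40.6


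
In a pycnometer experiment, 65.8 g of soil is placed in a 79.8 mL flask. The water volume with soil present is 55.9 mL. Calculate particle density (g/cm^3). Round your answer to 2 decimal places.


Step 1: Volume of solids = flask volume - water volume with soil
Step 2: V_solids = 79.8 - 55.9 = 23.9 mL
Step 3: Particle density = mass / V_solids = 65.8 / 23.9 = 2.75 g/cm^3

2.75


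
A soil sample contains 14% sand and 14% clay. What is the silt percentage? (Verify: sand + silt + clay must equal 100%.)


Step 1: sand + silt + clay = 100%
Step 2: silt = 100 - sand - clay
Step 3: silt = 100 - 14 - 14
Step 4: silt = 72%

72


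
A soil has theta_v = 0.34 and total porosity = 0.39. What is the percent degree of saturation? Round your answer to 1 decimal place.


Step 1: S = 100 * theta_v / n
Step 2: S = 100 * 0.34 / 0.39
Step 3: S = 87.2%

87.2


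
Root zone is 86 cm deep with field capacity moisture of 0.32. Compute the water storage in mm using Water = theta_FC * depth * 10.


Step 1: Water (mm) = theta_FC * depth (cm) * 10
Step 2: Water = 0.32 * 86 * 10
Step 3: Water = 275.2 mm

275.2


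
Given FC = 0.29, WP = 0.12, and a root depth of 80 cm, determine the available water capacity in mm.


Step 1: Available water = (FC - WP) * depth * 10
Step 2: AW = (0.29 - 0.12) * 80 * 10
Step 3: AW = 0.17 * 80 * 10
Step 4: AW = 136.0 mm

136.0


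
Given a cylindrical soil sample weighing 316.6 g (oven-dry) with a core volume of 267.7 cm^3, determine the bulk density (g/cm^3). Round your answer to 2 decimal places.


Step 1: Identify the formula: BD = dry mass / volume
Step 2: Substitute values: BD = 316.6 / 267.7
Step 3: BD = 1.18 g/cm^3

1.18


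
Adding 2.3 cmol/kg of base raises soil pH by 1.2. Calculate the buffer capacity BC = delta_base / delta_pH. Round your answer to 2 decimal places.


Step 1: BC = change in base / change in pH
Step 2: BC = 2.3 / 1.2
Step 3: BC = 1.92 cmol/(kg*pH unit)

1.92


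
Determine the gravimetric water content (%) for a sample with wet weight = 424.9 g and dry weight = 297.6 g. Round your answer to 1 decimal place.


Step 1: Water mass = wet - dry = 424.9 - 297.6 = 127.3 g
Step 2: w = 100 * water mass / dry mass
Step 3: w = 100 * 127.3 / 297.6 = 42.8%

42.8


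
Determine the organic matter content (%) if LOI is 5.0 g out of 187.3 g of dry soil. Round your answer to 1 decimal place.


Step 1: OM% = 100 * LOI / sample mass
Step 2: OM = 100 * 5.0 / 187.3
Step 3: OM = 2.7%

2.7


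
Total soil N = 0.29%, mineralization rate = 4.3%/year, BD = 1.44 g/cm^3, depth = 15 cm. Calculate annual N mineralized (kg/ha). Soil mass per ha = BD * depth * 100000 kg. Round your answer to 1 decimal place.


Step 1: Soil mass per ha = BD * depth * 100000 = 1.44 * 15 * 100000 = 2160000 kg
Step 2: Total N pool = soil mass * N%/100 = 2160000 * 0.29/100 = 6264.0 kg/ha
Step 3: N mineralized = N pool * rate%/100 = 6264.0 * 4.3/100 = 269.4 kg/ha/yr

269.4


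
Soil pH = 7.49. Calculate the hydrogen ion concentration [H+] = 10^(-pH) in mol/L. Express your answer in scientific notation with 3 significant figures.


Step 1: [H+] = 10^(-pH)
Step 2: [H+] = 10^(-7.49)
Step 3: [H+] = 3.24e-08 mol/L

3.24e-08


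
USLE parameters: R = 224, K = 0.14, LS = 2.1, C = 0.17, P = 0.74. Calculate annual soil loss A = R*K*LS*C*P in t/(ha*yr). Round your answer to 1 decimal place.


Step 1: A = R * K * LS * C * P
Step 2: R * K = 224 * 0.14 = 31.36
Step 3: (R*K) * LS = 31.36 * 2.1 = 65.856
Step 4: * C * P = 65.856 * 0.17 * 0.74 = 8.3
Step 5: A = 8.3 t/(ha*yr)

8.3


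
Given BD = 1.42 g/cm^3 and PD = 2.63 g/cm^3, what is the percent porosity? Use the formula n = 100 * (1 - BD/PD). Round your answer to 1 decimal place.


Step 1: Formula: n = 100 * (1 - BD / PD)
Step 2: n = 100 * (1 - 1.42 / 2.63)
Step 3: n = 100 * (1 - 0.53992)
Step 4: n = 46.0%

46.0


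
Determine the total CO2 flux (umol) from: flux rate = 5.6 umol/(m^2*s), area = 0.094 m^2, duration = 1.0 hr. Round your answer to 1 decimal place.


Step 1: Convert time to seconds: 1.0 hr * 3600 = 3600.0 s
Step 2: Total = flux * area * time_s
Step 3: Total = 5.6 * 0.094 * 3600.0
Step 4: Total = 1895.0 umol

1895.0


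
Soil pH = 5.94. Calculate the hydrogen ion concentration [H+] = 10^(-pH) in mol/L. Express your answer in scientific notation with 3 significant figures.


Step 1: [H+] = 10^(-pH)
Step 2: [H+] = 10^(-5.94)
Step 3: [H+] = 1.15e-06 mol/L

1.15e-06


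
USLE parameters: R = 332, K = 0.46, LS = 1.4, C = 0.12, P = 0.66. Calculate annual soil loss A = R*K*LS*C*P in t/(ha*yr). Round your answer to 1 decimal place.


Step 1: A = R * K * LS * C * P
Step 2: R * K = 332 * 0.46 = 152.72
Step 3: (R*K) * LS = 152.72 * 1.4 = 213.808
Step 4: * C * P = 213.808 * 0.12 * 0.66 = 16.9
Step 5: A = 16.9 t/(ha*yr)

16.9


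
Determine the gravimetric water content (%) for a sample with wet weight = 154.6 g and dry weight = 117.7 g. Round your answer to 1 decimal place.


Step 1: Water mass = wet - dry = 154.6 - 117.7 = 36.9 g
Step 2: w = 100 * water mass / dry mass
Step 3: w = 100 * 36.9 / 117.7 = 31.4%

31.4


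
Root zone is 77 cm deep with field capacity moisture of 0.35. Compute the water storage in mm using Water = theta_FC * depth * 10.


Step 1: Water (mm) = theta_FC * depth (cm) * 10
Step 2: Water = 0.35 * 77 * 10
Step 3: Water = 269.5 mm

269.5


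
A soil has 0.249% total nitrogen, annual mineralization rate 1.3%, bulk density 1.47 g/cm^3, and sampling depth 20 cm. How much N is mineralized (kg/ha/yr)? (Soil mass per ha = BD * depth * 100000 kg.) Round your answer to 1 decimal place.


Step 1: Soil mass per ha = BD * depth * 100000 = 1.47 * 20 * 100000 = 2940000 kg
Step 2: Total N pool = soil mass * N%/100 = 2940000 * 0.249/100 = 7320.6 kg/ha
Step 3: N mineralized = N pool * rate%/100 = 7320.6 * 1.3/100 = 95.2 kg/ha/yr

95.2


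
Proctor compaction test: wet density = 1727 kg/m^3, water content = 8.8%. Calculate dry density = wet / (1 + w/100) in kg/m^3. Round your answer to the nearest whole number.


Step 1: Dry density = wet density / (1 + w/100)
Step 2: Dry density = 1727 / (1 + 8.8/100)
Step 3: Dry density = 1727 / 1.088
Step 4: Dry density = 1587 kg/m^3

1587


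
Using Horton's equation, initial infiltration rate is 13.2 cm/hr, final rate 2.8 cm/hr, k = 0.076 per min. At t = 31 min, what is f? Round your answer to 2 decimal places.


Step 1: f = fc + (f0 - fc) * exp(-k * t)
Step 2: exp(-0.076 * 31) = 0.094799
Step 3: f = 2.8 + (13.2 - 2.8) * 0.094799
Step 4: f = 2.8 + 10.4 * 0.094799
Step 5: f = 3.79 cm/hr

3.79


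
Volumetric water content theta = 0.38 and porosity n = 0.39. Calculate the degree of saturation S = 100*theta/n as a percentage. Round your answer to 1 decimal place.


Step 1: S = 100 * theta_v / n
Step 2: S = 100 * 0.38 / 0.39
Step 3: S = 97.4%

97.4


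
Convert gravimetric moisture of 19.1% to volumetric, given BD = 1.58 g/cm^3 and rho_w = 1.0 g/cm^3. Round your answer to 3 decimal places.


Step 1: theta = (w / 100) * BD / rho_w
Step 2: theta = (19.1 / 100) * 1.58 / 1.0
Step 3: theta = 0.191 * 1.58
Step 4: theta = 0.302

0.302


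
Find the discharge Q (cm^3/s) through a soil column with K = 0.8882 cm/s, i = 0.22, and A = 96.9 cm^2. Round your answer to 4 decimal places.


Step 1: Apply Darcy's law: Q = K * i * A
Step 2: Q = 0.8882 * 0.22 * 96.9
Step 3: Q = 18.9346 cm^3/s

18.9346


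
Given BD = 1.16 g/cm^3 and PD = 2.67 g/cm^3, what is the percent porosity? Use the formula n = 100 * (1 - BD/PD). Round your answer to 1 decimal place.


Step 1: Formula: n = 100 * (1 - BD / PD)
Step 2: n = 100 * (1 - 1.16 / 2.67)
Step 3: n = 100 * (1 - 0.43446)
Step 4: n = 56.6%

56.6


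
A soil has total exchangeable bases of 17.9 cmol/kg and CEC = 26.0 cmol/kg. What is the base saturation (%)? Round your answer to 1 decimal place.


Step 1: BS = 100 * (sum of bases) / CEC
Step 2: BS = 100 * 17.9 / 26.0
Step 3: BS = 68.8%

68.8


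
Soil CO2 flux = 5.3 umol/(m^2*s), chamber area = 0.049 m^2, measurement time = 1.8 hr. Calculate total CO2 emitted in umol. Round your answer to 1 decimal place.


Step 1: Convert time to seconds: 1.8 hr * 3600 = 6480.0 s
Step 2: Total = flux * area * time_s
Step 3: Total = 5.3 * 0.049 * 6480.0
Step 4: Total = 1682.9 umol

1682.9


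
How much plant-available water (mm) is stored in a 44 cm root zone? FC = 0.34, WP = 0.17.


Step 1: Available water = (FC - WP) * depth * 10
Step 2: AW = (0.34 - 0.17) * 44 * 10
Step 3: AW = 0.17 * 44 * 10
Step 4: AW = 74.8 mm

74.8


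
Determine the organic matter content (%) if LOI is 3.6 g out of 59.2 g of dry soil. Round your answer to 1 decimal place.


Step 1: OM% = 100 * LOI / sample mass
Step 2: OM = 100 * 3.6 / 59.2
Step 3: OM = 6.1%

6.1


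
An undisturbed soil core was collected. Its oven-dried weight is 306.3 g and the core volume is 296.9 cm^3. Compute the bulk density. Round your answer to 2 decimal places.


Step 1: Identify the formula: BD = dry mass / volume
Step 2: Substitute values: BD = 306.3 / 296.9
Step 3: BD = 1.03 g/cm^3

1.03


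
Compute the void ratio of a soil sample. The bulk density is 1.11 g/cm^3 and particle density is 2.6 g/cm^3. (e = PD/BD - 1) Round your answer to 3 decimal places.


Step 1: e = PD / BD - 1
Step 2: e = 2.6 / 1.11 - 1
Step 3: e = 2.34234 - 1
Step 4: e = 1.342

1.342


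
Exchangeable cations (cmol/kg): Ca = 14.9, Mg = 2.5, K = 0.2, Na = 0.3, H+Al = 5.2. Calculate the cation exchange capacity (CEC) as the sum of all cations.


Step 1: CEC = Ca + Mg + K + Na + (H+Al)
Step 2: CEC = 14.9 + 2.5 + 0.2 + 0.3 + 5.2
Step 3: CEC = 23.1 cmol/kg

23.1


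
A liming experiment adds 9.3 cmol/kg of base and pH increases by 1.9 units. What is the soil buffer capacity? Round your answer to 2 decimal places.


Step 1: BC = change in base / change in pH
Step 2: BC = 9.3 / 1.9
Step 3: BC = 4.89 cmol/(kg*pH unit)

4.89


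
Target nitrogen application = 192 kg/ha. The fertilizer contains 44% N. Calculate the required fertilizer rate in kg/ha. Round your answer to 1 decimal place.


Step 1: Fertilizer rate = target N / (N content / 100)
Step 2: Rate = 192 / (44 / 100)
Step 3: Rate = 192 / 0.44
Step 4: Rate = 436.4 kg/ha

436.4


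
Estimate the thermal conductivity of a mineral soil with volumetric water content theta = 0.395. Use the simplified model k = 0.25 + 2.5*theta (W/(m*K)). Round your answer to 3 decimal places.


Step 1: k = 0.25 + 2.5 * theta
Step 2: k = 0.25 + 2.5 * 0.395
Step 3: k = 0.25 + 0.988
Step 4: k = 1.238 W/(m*K)

1.238


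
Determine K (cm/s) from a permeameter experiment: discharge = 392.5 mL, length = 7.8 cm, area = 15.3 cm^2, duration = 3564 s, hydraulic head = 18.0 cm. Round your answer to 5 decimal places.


Step 1: K = Q * L / (A * t * h)
Step 2: Numerator = 392.5 * 7.8 = 3061.5
Step 3: Denominator = 15.3 * 3564 * 18.0 = 981525.6
Step 4: K = 3061.5 / 981525.6 = 0.00312 cm/s

0.00312


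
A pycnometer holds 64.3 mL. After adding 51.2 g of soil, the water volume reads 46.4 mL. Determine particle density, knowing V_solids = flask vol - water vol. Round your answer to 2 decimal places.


Step 1: Volume of solids = flask volume - water volume with soil
Step 2: V_solids = 64.3 - 46.4 = 17.9 mL
Step 3: Particle density = mass / V_solids = 51.2 / 17.9 = 2.86 g/cm^3

2.86


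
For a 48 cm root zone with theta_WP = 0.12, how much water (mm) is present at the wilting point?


Step 1: Water (mm) = theta_WP * depth * 10
Step 2: Water = 0.12 * 48 * 10
Step 3: Water = 57.6 mm

57.6


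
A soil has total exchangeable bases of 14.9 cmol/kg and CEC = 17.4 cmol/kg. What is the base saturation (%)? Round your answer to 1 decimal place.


Step 1: BS = 100 * (sum of bases) / CEC
Step 2: BS = 100 * 14.9 / 17.4
Step 3: BS = 85.6%

85.6


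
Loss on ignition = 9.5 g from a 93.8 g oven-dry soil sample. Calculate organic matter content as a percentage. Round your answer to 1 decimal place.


Step 1: OM% = 100 * LOI / sample mass
Step 2: OM = 100 * 9.5 / 93.8
Step 3: OM = 10.1%

10.1


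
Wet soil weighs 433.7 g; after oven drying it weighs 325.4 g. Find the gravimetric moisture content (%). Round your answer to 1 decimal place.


Step 1: Water mass = wet - dry = 433.7 - 325.4 = 108.3 g
Step 2: w = 100 * water mass / dry mass
Step 3: w = 100 * 108.3 / 325.4 = 33.3%

33.3


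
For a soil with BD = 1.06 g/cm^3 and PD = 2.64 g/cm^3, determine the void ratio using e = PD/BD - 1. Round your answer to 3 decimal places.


Step 1: e = PD / BD - 1
Step 2: e = 2.64 / 1.06 - 1
Step 3: e = 2.49057 - 1
Step 4: e = 1.491

1.491


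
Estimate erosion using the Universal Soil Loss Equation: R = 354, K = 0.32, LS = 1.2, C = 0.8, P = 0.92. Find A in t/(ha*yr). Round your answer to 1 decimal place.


Step 1: A = R * K * LS * C * P
Step 2: R * K = 354 * 0.32 = 113.28
Step 3: (R*K) * LS = 113.28 * 1.2 = 135.936
Step 4: * C * P = 135.936 * 0.8 * 0.92 = 100.0
Step 5: A = 100.0 t/(ha*yr)

100.0


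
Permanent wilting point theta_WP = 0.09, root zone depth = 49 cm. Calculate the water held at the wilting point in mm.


Step 1: Water (mm) = theta_WP * depth * 10
Step 2: Water = 0.09 * 49 * 10
Step 3: Water = 44.1 mm

44.1


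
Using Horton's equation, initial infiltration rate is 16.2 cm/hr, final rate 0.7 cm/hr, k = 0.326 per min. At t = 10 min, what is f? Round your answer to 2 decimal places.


Step 1: f = fc + (f0 - fc) * exp(-k * t)
Step 2: exp(-0.326 * 10) = 0.038388
Step 3: f = 0.7 + (16.2 - 0.7) * 0.038388
Step 4: f = 0.7 + 15.5 * 0.038388
Step 5: f = 1.3 cm/hr

1.3


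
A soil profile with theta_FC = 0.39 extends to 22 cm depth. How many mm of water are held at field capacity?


Step 1: Water (mm) = theta_FC * depth (cm) * 10
Step 2: Water = 0.39 * 22 * 10
Step 3: Water = 85.8 mm

85.8


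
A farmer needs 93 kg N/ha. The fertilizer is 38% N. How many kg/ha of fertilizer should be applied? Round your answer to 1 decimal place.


Step 1: Fertilizer rate = target N / (N content / 100)
Step 2: Rate = 93 / (38 / 100)
Step 3: Rate = 93 / 0.38
Step 4: Rate = 244.7 kg/ha

244.7


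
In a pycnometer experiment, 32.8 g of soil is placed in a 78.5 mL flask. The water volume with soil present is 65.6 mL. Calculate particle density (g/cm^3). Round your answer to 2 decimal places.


Step 1: Volume of solids = flask volume - water volume with soil
Step 2: V_solids = 78.5 - 65.6 = 12.9 mL
Step 3: Particle density = mass / V_solids = 32.8 / 12.9 = 2.54 g/cm^3

2.54


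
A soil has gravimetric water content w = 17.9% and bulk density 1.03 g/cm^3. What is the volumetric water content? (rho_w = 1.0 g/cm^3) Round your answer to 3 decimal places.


Step 1: theta = (w / 100) * BD / rho_w
Step 2: theta = (17.9 / 100) * 1.03 / 1.0
Step 3: theta = 0.179 * 1.03
Step 4: theta = 0.184

0.184


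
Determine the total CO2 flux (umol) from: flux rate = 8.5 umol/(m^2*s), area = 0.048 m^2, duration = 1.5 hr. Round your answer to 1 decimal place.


Step 1: Convert time to seconds: 1.5 hr * 3600 = 5400.0 s
Step 2: Total = flux * area * time_s
Step 3: Total = 8.5 * 0.048 * 5400.0
Step 4: Total = 2203.2 umol

2203.2


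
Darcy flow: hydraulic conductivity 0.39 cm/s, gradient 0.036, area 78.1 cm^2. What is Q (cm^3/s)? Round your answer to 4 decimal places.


Step 1: Apply Darcy's law: Q = K * i * A
Step 2: Q = 0.39 * 0.036 * 78.1
Step 3: Q = 1.0965 cm^3/s

1.0965


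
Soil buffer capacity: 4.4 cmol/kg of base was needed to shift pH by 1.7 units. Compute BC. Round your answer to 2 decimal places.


Step 1: BC = change in base / change in pH
Step 2: BC = 4.4 / 1.7
Step 3: BC = 2.59 cmol/(kg*pH unit)

2.59


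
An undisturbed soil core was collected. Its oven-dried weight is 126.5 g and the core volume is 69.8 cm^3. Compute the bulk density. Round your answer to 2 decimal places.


Step 1: Identify the formula: BD = dry mass / volume
Step 2: Substitute values: BD = 126.5 / 69.8
Step 3: BD = 1.81 g/cm^3

1.81


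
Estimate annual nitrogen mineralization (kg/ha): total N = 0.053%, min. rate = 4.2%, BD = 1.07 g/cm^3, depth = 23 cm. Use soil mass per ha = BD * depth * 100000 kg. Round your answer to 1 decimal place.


Step 1: Soil mass per ha = BD * depth * 100000 = 1.07 * 23 * 100000 = 2461000 kg
Step 2: Total N pool = soil mass * N%/100 = 2461000 * 0.053/100 = 1304.33 kg/ha
Step 3: N mineralized = N pool * rate%/100 = 1304.33 * 4.2/100 = 54.8 kg/ha/yr

54.8


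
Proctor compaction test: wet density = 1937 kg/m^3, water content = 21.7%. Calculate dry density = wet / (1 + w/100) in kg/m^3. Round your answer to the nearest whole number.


Step 1: Dry density = wet density / (1 + w/100)
Step 2: Dry density = 1937 / (1 + 21.7/100)
Step 3: Dry density = 1937 / 1.217
Step 4: Dry density = 1592 kg/m^3

1592


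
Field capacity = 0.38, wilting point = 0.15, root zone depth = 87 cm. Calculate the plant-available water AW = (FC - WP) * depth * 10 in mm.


Step 1: Available water = (FC - WP) * depth * 10
Step 2: AW = (0.38 - 0.15) * 87 * 10
Step 3: AW = 0.23 * 87 * 10
Step 4: AW = 200.1 mm

200.1


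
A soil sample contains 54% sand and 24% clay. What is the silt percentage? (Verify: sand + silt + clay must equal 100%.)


Step 1: sand + silt + clay = 100%
Step 2: silt = 100 - sand - clay
Step 3: silt = 100 - 54 - 24
Step 4: silt = 22%

22


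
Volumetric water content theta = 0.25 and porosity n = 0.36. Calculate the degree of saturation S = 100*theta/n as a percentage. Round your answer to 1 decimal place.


Step 1: S = 100 * theta_v / n
Step 2: S = 100 * 0.25 / 0.36
Step 3: S = 69.4%

69.4


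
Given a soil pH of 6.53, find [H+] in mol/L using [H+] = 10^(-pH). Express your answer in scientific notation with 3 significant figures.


Step 1: [H+] = 10^(-pH)
Step 2: [H+] = 10^(-6.53)
Step 3: [H+] = 2.95e-07 mol/L

2.95e-07


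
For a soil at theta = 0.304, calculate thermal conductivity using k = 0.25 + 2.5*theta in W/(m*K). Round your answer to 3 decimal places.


Step 1: k = 0.25 + 2.5 * theta
Step 2: k = 0.25 + 2.5 * 0.304
Step 3: k = 0.25 + 0.76
Step 4: k = 1.01 W/(m*K)

1.01


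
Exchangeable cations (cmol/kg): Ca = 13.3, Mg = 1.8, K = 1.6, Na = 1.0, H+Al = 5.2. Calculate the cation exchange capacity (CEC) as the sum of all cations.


Step 1: CEC = Ca + Mg + K + Na + (H+Al)
Step 2: CEC = 13.3 + 1.8 + 1.6 + 1.0 + 5.2
Step 3: CEC = 22.9 cmol/kg

22.9


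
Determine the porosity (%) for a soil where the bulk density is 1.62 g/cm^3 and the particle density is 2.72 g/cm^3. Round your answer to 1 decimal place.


Step 1: Formula: n = 100 * (1 - BD / PD)
Step 2: n = 100 * (1 - 1.62 / 2.72)
Step 3: n = 100 * (1 - 0.59559)
Step 4: n = 40.4%

40.4


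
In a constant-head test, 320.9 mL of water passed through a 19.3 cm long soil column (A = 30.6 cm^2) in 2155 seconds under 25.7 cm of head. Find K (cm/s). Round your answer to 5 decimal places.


Step 1: K = Q * L / (A * t * h)
Step 2: Numerator = 320.9 * 19.3 = 6193.37
Step 3: Denominator = 30.6 * 2155 * 25.7 = 1694735.1
Step 4: K = 6193.37 / 1694735.1 = 0.00365 cm/s

0.00365


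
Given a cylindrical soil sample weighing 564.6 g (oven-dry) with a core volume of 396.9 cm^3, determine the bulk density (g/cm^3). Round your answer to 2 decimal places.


Step 1: Identify the formula: BD = dry mass / volume
Step 2: Substitute values: BD = 564.6 / 396.9
Step 3: BD = 1.42 g/cm^3

1.42


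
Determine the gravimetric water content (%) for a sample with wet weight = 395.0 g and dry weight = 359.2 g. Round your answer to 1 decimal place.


Step 1: Water mass = wet - dry = 395.0 - 359.2 = 35.8 g
Step 2: w = 100 * water mass / dry mass
Step 3: w = 100 * 35.8 / 359.2 = 10.0%

10.0


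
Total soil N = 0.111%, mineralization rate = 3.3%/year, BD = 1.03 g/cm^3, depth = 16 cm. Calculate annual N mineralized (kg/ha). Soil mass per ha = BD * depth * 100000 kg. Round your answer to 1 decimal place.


Step 1: Soil mass per ha = BD * depth * 100000 = 1.03 * 16 * 100000 = 1648000 kg
Step 2: Total N pool = soil mass * N%/100 = 1648000 * 0.111/100 = 1829.28 kg/ha
Step 3: N mineralized = N pool * rate%/100 = 1829.28 * 3.3/100 = 60.4 kg/ha/yr

60.4


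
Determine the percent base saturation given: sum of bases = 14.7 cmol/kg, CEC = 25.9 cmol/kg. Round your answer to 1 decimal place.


Step 1: BS = 100 * (sum of bases) / CEC
Step 2: BS = 100 * 14.7 / 25.9
Step 3: BS = 56.8%

56.8


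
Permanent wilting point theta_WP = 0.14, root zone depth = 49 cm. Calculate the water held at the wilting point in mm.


Step 1: Water (mm) = theta_WP * depth * 10
Step 2: Water = 0.14 * 49 * 10
Step 3: Water = 68.6 mm

68.6


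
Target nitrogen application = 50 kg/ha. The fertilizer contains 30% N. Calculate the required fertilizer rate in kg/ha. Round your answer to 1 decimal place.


Step 1: Fertilizer rate = target N / (N content / 100)
Step 2: Rate = 50 / (30 / 100)
Step 3: Rate = 50 / 0.3
Step 4: Rate = 166.7 kg/ha

166.7


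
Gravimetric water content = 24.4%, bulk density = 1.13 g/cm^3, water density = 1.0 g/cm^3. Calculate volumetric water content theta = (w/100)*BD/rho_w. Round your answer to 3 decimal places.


Step 1: theta = (w / 100) * BD / rho_w
Step 2: theta = (24.4 / 100) * 1.13 / 1.0
Step 3: theta = 0.244 * 1.13
Step 4: theta = 0.276

0.276


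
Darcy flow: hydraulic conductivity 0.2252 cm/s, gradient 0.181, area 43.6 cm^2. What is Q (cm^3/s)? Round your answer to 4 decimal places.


Step 1: Apply Darcy's law: Q = K * i * A
Step 2: Q = 0.2252 * 0.181 * 43.6
Step 3: Q = 1.7772 cm^3/s

1.7772


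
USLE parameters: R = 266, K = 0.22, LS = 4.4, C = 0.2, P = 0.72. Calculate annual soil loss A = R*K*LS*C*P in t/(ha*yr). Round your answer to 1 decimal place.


Step 1: A = R * K * LS * C * P
Step 2: R * K = 266 * 0.22 = 58.52
Step 3: (R*K) * LS = 58.52 * 4.4 = 257.488
Step 4: * C * P = 257.488 * 0.2 * 0.72 = 37.1
Step 5: A = 37.1 t/(ha*yr)

37.1


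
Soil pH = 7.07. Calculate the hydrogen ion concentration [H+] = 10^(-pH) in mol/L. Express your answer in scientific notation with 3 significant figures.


Step 1: [H+] = 10^(-pH)
Step 2: [H+] = 10^(-7.07)
Step 3: [H+] = 8.51e-08 mol/L

8.51e-08


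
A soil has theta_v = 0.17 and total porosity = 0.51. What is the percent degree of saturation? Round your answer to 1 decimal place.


Step 1: S = 100 * theta_v / n
Step 2: S = 100 * 0.17 / 0.51
Step 3: S = 33.3%

33.3


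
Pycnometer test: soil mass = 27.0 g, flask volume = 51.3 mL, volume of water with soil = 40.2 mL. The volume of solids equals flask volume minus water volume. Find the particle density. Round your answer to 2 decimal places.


Step 1: Volume of solids = flask volume - water volume with soil
Step 2: V_solids = 51.3 - 40.2 = 11.1 mL
Step 3: Particle density = mass / V_solids = 27.0 / 11.1 = 2.43 g/cm^3

2.43


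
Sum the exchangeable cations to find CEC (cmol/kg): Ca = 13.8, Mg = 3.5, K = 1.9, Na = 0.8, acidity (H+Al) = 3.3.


Step 1: CEC = Ca + Mg + K + Na + (H+Al)
Step 2: CEC = 13.8 + 3.5 + 1.9 + 0.8 + 3.3
Step 3: CEC = 23.3 cmol/kg

23.3


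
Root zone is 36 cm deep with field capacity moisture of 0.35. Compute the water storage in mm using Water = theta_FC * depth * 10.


Step 1: Water (mm) = theta_FC * depth (cm) * 10
Step 2: Water = 0.35 * 36 * 10
Step 3: Water = 126.0 mm

126.0


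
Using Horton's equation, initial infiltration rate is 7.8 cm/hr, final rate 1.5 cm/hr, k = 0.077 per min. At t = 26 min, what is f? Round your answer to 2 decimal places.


Step 1: f = fc + (f0 - fc) * exp(-k * t)
Step 2: exp(-0.077 * 26) = 0.135065
Step 3: f = 1.5 + (7.8 - 1.5) * 0.135065
Step 4: f = 1.5 + 6.3 * 0.135065
Step 5: f = 2.35 cm/hr

2.35


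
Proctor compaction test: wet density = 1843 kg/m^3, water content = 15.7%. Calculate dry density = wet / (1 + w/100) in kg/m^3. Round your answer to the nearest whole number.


Step 1: Dry density = wet density / (1 + w/100)
Step 2: Dry density = 1843 / (1 + 15.7/100)
Step 3: Dry density = 1843 / 1.157
Step 4: Dry density = 1593 kg/m^3

1593


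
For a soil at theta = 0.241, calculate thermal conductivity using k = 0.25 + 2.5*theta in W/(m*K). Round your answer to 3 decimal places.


Step 1: k = 0.25 + 2.5 * theta
Step 2: k = 0.25 + 2.5 * 0.241
Step 3: k = 0.25 + 0.603
Step 4: k = 0.853 W/(m*K)

0.853


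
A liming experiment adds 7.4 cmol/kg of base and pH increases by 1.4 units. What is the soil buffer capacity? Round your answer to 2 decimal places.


Step 1: BC = change in base / change in pH
Step 2: BC = 7.4 / 1.4
Step 3: BC = 5.29 cmol/(kg*pH unit)

5.29
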